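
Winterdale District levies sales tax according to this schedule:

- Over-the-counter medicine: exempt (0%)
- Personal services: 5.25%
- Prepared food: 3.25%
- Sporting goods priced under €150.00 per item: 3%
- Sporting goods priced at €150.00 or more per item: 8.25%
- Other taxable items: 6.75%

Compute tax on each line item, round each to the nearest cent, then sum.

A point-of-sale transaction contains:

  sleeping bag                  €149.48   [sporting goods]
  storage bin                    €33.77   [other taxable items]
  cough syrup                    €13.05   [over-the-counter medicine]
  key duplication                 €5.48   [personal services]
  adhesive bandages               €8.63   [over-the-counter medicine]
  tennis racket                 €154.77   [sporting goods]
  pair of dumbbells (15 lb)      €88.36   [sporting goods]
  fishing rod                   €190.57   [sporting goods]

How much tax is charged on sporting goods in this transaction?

Sleeping bag €149.48: sporting goods, under €150.00 → 3% → €4.48
Tennis racket €154.77: sporting goods, €150.00 or more → 8.25% → €12.77
Pair of dumbbells (15 lb) €88.36: sporting goods, under €150.00 → 3% → €2.65
Fishing rod €190.57: sporting goods, €150.00 or more → 8.25% → €15.72
Tax on sporting goods = €4.48 + €12.77 + €2.65 + €15.72 = €35.62

€35.62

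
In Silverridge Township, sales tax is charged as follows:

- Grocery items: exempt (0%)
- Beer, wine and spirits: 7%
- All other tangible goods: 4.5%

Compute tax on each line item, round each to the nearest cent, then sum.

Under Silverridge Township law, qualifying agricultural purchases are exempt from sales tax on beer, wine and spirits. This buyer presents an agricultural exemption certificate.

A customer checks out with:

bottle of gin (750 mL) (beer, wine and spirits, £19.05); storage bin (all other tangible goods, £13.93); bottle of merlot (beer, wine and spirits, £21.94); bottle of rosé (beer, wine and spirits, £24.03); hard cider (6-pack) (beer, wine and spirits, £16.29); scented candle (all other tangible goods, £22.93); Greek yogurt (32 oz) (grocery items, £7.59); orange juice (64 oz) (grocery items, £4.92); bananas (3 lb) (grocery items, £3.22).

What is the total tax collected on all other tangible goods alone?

£1.66

Storage bin £13.93: all other tangible goods → 4.5% → £0.63
Scented candle £22.93: all other tangible goods → 4.5% → £1.03
Tax on all other tangible goods = £0.63 + £1.03 = £1.66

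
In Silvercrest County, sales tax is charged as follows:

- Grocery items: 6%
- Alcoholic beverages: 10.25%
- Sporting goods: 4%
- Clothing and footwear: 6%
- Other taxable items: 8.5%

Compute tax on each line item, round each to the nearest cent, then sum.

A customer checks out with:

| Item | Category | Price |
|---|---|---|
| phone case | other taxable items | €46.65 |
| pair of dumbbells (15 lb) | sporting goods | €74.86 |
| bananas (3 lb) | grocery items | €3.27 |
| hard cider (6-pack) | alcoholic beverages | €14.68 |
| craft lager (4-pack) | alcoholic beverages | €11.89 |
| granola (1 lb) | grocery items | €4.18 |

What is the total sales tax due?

Phone case €46.65: other taxable items → 8.5% → €3.97
Pair of dumbbells (15 lb) €74.86: sporting goods → 4% → €2.99
Bananas (3 lb) €3.27: grocery items → 6% → €0.20
Hard cider (6-pack) €14.68: alcoholic beverages → 10.25% → €1.50
Craft lager (4-pack) €11.89: alcoholic beverages → 10.25% → €1.22
Granola (1 lb) €4.18: grocery items → 6% → €0.25
Total tax = €3.97 + €2.99 + €0.20 + €1.50 + €1.22 + €0.25 = €10.13

€10.13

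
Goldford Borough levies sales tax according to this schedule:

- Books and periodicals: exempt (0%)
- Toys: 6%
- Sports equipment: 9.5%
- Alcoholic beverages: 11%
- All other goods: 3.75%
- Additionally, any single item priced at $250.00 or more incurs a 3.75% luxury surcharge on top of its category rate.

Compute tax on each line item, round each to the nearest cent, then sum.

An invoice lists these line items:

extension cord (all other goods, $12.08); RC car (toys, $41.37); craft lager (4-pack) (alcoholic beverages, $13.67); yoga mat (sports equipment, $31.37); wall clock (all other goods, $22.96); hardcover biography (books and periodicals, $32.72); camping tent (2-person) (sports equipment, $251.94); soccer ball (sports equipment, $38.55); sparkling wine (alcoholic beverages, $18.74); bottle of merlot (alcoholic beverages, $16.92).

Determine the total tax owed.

Extension cord $12.08: all other goods → 3.75% → $0.45
RC car $41.37: toys → 6% → $2.48
Craft lager (4-pack) $13.67: alcoholic beverages → 11% → $1.50
Yoga mat $31.37: sports equipment → 9.5% → $2.98
Wall clock $22.96: all other goods → 3.75% → $0.86
Hardcover biography $32.72: books and periodicals → 0% → $0.00
Camping tent (2-person) $251.94: sports equipment → 9.5% + 3.75% surcharge = 13.25% → $33.38
Soccer ball $38.55: sports equipment → 9.5% → $3.66
Sparkling wine $18.74: alcoholic beverages → 11% → $2.06
Bottle of merlot $16.92: alcoholic beverages → 11% → $1.86
Total tax = $0.45 + $2.48 + $1.50 + $2.98 + $0.86 + $33.38 + $3.66 + $2.06 + $1.86 = $49.23

$49.23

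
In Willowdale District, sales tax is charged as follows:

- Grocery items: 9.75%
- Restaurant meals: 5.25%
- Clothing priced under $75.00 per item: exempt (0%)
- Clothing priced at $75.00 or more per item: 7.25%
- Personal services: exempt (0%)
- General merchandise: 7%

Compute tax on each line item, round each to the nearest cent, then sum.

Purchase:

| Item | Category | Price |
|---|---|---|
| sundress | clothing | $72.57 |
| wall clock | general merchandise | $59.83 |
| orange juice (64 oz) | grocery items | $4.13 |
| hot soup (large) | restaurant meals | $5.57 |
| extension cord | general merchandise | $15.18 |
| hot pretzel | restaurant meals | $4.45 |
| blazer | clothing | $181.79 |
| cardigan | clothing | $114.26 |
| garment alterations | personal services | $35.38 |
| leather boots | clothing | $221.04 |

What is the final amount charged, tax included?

$757.86

Sundress $72.57: clothing, under $75.00 → 0% → $0.00
Wall clock $59.83: general merchandise → 7% → $4.19
Orange juice (64 oz) $4.13: grocery items → 9.75% → $0.40
Hot soup (large) $5.57: restaurant meals → 5.25% → $0.29
Extension cord $15.18: general merchandise → 7% → $1.06
Hot pretzel $4.45: restaurant meals → 5.25% → $0.23
Blazer $181.79: clothing, $75.00 or more → 7.25% → $13.18
Cardigan $114.26: clothing, $75.00 or more → 7.25% → $8.28
Garment alterations $35.38: personal services → 0% → $0.00
Leather boots $221.04: clothing, $75.00 or more → 7.25% → $16.03
Subtotal = $714.20; tax = $43.66; total due = $757.86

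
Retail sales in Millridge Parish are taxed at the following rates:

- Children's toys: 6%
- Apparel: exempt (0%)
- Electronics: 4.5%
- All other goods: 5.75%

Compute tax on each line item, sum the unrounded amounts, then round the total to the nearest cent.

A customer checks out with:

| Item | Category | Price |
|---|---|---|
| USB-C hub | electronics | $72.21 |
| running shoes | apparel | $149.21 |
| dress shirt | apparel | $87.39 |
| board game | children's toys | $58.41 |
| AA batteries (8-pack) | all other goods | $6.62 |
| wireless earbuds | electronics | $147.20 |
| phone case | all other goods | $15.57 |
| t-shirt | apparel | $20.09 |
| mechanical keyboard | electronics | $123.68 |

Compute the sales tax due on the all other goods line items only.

AA batteries (8-pack) $6.62: all other goods → 5.75% → $0.38065
Phone case $15.57: all other goods → 5.75% → $0.895275
Tax on all other goods: unrounded sum = $1.275925 → $1.28

$1.28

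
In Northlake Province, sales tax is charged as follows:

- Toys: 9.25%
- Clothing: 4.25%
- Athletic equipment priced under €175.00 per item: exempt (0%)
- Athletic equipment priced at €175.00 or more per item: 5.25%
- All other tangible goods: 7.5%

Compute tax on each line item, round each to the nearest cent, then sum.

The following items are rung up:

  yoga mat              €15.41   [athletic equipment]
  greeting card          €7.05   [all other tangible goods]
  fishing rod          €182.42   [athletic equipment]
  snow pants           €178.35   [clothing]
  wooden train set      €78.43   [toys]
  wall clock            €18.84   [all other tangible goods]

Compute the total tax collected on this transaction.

€26.35

Yoga mat €15.41: athletic equipment, under €175.00 → 0% → €0.00
Greeting card €7.05: all other tangible goods → 7.5% → €0.53
Fishing rod €182.42: athletic equipment, €175.00 or more → 5.25% → €9.58
Snow pants €178.35: clothing → 4.25% → €7.58
Wooden train set €78.43: toys → 9.25% → €7.25
Wall clock €18.84: all other tangible goods → 7.5% → €1.41
Total tax = €0.53 + €9.58 + €7.58 + €7.25 + €1.41 = €26.35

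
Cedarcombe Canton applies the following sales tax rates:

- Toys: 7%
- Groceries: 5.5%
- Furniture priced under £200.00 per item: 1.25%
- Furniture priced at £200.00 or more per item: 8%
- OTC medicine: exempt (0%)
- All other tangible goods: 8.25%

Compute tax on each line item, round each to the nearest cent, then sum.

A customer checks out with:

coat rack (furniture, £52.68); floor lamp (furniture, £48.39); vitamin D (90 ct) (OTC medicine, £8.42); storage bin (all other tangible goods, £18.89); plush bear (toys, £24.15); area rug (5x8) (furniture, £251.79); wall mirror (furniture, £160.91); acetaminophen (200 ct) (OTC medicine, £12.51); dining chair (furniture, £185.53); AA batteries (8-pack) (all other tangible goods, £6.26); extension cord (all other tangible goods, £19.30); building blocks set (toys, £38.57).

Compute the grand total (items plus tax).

Coat rack £52.68: furniture, under £200.00 → 1.25% → £0.66
Floor lamp £48.39: furniture, under £200.00 → 1.25% → £0.60
Vitamin D (90 ct) £8.42: OTC medicine → 0% → £0.00
Storage bin £18.89: all other tangible goods → 8.25% → £1.56
Plush bear £24.15: toys → 7% → £1.69
Area rug (5x8) £251.79: furniture, £200.00 or more → 8% → £20.14
Wall mirror £160.91: furniture, under £200.00 → 1.25% → £2.01
Acetaminophen (200 ct) £12.51: OTC medicine → 0% → £0.00
Dining chair £185.53: furniture, under £200.00 → 1.25% → £2.32
AA batteries (8-pack) £6.26: all other tangible goods → 8.25% → £0.52
Extension cord £19.30: all other tangible goods → 8.25% → £1.59
Building blocks set £38.57: toys → 7% → £2.70
Subtotal = £827.40; tax = £33.79; total due = £861.19

£861.19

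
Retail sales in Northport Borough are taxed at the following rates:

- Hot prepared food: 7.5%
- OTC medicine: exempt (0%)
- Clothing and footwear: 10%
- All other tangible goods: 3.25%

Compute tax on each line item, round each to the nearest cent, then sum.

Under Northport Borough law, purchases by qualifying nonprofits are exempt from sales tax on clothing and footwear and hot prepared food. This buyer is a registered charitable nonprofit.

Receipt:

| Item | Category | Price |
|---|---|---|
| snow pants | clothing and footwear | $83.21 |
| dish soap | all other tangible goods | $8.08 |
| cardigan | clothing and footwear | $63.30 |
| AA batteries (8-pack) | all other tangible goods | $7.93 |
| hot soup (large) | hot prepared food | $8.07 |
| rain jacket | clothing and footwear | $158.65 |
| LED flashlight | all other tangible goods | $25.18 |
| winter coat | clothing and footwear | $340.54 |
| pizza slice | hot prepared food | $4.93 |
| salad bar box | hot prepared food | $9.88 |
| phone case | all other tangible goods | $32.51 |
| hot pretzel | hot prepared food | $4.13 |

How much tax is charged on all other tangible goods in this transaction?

Dish soap $8.08: all other tangible goods → 3.25% → $0.26
AA batteries (8-pack) $7.93: all other tangible goods → 3.25% → $0.26
LED flashlight $25.18: all other tangible goods → 3.25% → $0.82
Phone case $32.51: all other tangible goods → 3.25% → $1.06
Tax on all other tangible goods = $0.26 + $0.26 + $0.82 + $1.06 = $2.40

$2.40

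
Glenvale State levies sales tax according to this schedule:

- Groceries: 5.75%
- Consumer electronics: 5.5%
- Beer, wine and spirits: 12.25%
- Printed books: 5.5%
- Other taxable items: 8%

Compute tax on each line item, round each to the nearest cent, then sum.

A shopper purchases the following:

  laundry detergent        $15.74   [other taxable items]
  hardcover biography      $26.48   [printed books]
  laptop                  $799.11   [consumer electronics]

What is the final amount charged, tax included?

Laundry detergent $15.74: other taxable items → 8% → $1.26
Hardcover biography $26.48: printed books → 5.5% → $1.46
Laptop $799.11: consumer electronics → 5.5% → $43.95
Subtotal = $841.33; tax = $46.67; total due = $888.00

$888.00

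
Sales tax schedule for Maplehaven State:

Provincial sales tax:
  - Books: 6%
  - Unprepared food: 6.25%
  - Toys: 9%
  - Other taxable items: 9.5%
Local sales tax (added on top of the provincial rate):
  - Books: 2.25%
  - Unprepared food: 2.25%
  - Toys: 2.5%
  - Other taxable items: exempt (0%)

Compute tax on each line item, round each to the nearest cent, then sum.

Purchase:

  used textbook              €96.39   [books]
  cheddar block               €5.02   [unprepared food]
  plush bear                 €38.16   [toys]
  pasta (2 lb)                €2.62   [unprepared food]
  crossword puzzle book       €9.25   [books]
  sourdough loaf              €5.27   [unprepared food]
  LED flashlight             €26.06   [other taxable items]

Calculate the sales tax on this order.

€16.68

Used textbook €96.39: books → 6% + 2.25% local = 8.25% → €7.95
Cheddar block €5.02: unprepared food → 6.25% + 2.25% local = 8.5% → €0.43
Plush bear €38.16: toys → 9% + 2.5% local = 11.5% → €4.39
Pasta (2 lb) €2.62: unprepared food → 6.25% + 2.25% local = 8.5% → €0.22
Crossword puzzle book €9.25: books → 6% + 2.25% local = 8.25% → €0.76
Sourdough loaf €5.27: unprepared food → 6.25% + 2.25% local = 8.5% → €0.45
LED flashlight €26.06: other taxable items → 9.5% + 0% local = 9.5% → €2.48
Total tax = €7.95 + €0.43 + €4.39 + €0.22 + €0.76 + €0.45 + €2.48 = €16.68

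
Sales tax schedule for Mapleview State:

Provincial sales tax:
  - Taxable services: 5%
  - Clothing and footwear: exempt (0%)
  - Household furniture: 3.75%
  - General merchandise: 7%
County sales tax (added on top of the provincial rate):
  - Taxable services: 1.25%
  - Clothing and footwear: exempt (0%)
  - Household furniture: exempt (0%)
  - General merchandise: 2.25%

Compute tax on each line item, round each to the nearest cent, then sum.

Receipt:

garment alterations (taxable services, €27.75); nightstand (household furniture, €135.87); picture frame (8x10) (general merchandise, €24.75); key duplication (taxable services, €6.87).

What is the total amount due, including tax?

€204.79

Garment alterations €27.75: taxable services → 5% + 1.25% county = 6.25% → €1.73
Nightstand €135.87: household furniture → 3.75% + 0% county = 3.75% → €5.10
Picture frame (8x10) €24.75: general merchandise → 7% + 2.25% county = 9.25% → €2.29
Key duplication €6.87: taxable services → 5% + 1.25% county = 6.25% → €0.43
Subtotal = €195.24; tax = €9.55; total due = €204.79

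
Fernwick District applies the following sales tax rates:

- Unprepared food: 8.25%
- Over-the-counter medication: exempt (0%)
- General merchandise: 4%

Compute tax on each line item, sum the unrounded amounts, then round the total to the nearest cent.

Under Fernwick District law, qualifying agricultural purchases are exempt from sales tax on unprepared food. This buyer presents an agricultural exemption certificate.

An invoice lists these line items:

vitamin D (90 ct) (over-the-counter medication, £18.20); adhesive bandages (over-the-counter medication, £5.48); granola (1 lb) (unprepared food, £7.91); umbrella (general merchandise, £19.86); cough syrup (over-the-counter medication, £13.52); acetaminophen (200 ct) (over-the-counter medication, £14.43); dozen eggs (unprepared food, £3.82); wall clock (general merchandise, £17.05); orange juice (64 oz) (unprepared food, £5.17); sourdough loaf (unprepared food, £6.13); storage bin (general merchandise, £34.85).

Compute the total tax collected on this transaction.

Vitamin D (90 ct) £18.20: over-the-counter medication → 0% → £0.00
Adhesive bandages £5.48: over-the-counter medication → 0% → £0.00
Granola (1 lb) £7.91: unprepared food, buyer-exempt → 0% → £0.00
Umbrella £19.86: general merchandise → 4% → £0.7944
Cough syrup £13.52: over-the-counter medication → 0% → £0.00
Acetaminophen (200 ct) £14.43: over-the-counter medication → 0% → £0.00
Dozen eggs £3.82: unprepared food, buyer-exempt → 0% → £0.00
Wall clock £17.05: general merchandise → 4% → £0.682
Orange juice (64 oz) £5.17: unprepared food, buyer-exempt → 0% → £0.00
Sourdough loaf £6.13: unprepared food, buyer-exempt → 0% → £0.00
Storage bin £34.85: general merchandise → 4% → £1.394
Unrounded tax sum = £2.8704 → £2.87

£2.87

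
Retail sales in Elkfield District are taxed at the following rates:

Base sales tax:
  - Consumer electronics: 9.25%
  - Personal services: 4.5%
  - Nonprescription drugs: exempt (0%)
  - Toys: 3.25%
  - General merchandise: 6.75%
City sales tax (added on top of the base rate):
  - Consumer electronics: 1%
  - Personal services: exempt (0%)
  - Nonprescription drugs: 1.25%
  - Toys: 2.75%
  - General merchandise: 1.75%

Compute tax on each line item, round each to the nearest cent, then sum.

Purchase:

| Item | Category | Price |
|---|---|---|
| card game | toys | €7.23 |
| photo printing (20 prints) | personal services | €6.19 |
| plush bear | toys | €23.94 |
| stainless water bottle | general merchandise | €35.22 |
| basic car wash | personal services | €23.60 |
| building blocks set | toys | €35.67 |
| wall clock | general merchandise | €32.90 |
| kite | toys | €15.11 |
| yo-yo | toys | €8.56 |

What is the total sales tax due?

€12.56

Card game €7.23: toys → 3.25% + 2.75% city = 6% → €0.43
Photo printing (20 prints) €6.19: personal services → 4.5% + 0% city = 4.5% → €0.28
Plush bear €23.94: toys → 3.25% + 2.75% city = 6% → €1.44
Stainless water bottle €35.22: general merchandise → 6.75% + 1.75% city = 8.5% → €2.99
Basic car wash €23.60: personal services → 4.5% + 0% city = 4.5% → €1.06
Building blocks set €35.67: toys → 3.25% + 2.75% city = 6% → €2.14
Wall clock €32.90: general merchandise → 6.75% + 1.75% city = 8.5% → €2.80
Kite €15.11: toys → 3.25% + 2.75% city = 6% → €0.91
Yo-yo €8.56: toys → 3.25% + 2.75% city = 6% → €0.51
Total tax = €0.43 + €0.28 + €1.44 + €2.99 + €1.06 + €2.14 + €2.80 + €0.91 + €0.51 = €12.56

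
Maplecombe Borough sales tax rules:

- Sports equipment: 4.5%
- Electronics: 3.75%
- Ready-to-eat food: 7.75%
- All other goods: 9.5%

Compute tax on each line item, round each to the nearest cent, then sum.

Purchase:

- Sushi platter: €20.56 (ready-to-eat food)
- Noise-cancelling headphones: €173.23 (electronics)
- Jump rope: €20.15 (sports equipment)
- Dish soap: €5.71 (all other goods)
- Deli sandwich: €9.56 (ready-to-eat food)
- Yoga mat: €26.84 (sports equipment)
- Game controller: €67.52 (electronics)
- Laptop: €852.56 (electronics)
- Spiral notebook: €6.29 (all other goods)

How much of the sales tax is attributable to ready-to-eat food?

€2.33

Sushi platter €20.56: ready-to-eat food → 7.75% → €1.59
Deli sandwich €9.56: ready-to-eat food → 7.75% → €0.74
Tax on ready-to-eat food = €1.59 + €0.74 = €2.33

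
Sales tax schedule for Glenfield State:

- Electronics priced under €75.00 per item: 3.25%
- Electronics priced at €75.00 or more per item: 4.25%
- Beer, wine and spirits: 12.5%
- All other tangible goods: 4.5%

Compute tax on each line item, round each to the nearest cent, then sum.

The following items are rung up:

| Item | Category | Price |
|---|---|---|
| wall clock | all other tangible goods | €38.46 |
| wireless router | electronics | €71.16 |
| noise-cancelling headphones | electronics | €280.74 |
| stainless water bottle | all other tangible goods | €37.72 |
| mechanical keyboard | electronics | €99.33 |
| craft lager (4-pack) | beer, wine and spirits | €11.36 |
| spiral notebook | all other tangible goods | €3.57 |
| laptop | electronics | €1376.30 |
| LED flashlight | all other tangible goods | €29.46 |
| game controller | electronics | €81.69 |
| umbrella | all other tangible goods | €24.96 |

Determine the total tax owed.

Wall clock €38.46: all other tangible goods → 4.5% → €1.73
Wireless router €71.16: electronics, under €75.00 → 3.25% → €2.31
Noise-cancelling headphones €280.74: electronics, €75.00 or more → 4.25% → €11.93
Stainless water bottle €37.72: all other tangible goods → 4.5% → €1.70
Mechanical keyboard €99.33: electronics, €75.00 or more → 4.25% → €4.22
Craft lager (4-pack) €11.36: beer, wine and spirits → 12.5% → €1.42
Spiral notebook €3.57: all other tangible goods → 4.5% → €0.16
Laptop €1376.30: electronics, €75.00 or more → 4.25% → €58.49
LED flashlight €29.46: all other tangible goods → 4.5% → €1.33
Game controller €81.69: electronics, €75.00 or more → 4.25% → €3.47
Umbrella €24.96: all other tangible goods → 4.5% → €1.12
Total tax = €1.73 + €2.31 + €11.93 + €1.70 + €4.22 + €1.42 + €0.16 + €58.49 + €1.33 + €3.47 + €1.12 = €87.88

€87.88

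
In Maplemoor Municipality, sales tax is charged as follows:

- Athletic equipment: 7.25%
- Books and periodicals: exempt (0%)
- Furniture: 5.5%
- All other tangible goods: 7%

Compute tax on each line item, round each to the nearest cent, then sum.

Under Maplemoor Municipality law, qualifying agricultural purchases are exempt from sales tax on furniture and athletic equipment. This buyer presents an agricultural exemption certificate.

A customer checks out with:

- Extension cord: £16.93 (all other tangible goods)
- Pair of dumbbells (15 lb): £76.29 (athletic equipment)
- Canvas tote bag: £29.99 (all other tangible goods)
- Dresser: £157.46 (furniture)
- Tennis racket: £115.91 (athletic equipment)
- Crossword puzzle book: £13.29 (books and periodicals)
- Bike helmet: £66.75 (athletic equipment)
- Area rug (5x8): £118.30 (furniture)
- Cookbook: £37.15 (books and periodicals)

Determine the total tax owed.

Extension cord £16.93: all other tangible goods → 7% → £1.19
Pair of dumbbells (15 lb) £76.29: athletic equipment, buyer-exempt → 0% → £0.00
Canvas tote bag £29.99: all other tangible goods → 7% → £2.10
Dresser £157.46: furniture, buyer-exempt → 0% → £0.00
Tennis racket £115.91: athletic equipment, buyer-exempt → 0% → £0.00
Crossword puzzle book £13.29: books and periodicals → 0% → £0.00
Bike helmet £66.75: athletic equipment, buyer-exempt → 0% → £0.00
Area rug (5x8) £118.30: furniture, buyer-exempt → 0% → £0.00
Cookbook £37.15: books and periodicals → 0% → £0.00
Total tax = £1.19 + £2.10 = £3.29

£3.29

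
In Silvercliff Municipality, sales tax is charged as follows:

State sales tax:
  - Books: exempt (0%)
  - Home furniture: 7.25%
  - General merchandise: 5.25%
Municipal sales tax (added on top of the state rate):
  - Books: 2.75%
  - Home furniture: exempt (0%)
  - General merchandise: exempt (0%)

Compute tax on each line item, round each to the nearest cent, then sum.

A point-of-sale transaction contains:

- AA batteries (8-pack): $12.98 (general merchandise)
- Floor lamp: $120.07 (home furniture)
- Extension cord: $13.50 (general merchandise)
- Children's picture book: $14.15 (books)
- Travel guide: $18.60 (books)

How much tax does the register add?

$11.00

AA batteries (8-pack) $12.98: general merchandise → 5.25% + 0% municipal = 5.25% → $0.68
Floor lamp $120.07: home furniture → 7.25% + 0% municipal = 7.25% → $8.71
Extension cord $13.50: general merchandise → 5.25% + 0% municipal = 5.25% → $0.71
Children's picture book $14.15: books → 0% + 2.75% municipal = 2.75% → $0.39
Travel guide $18.60: books → 0% + 2.75% municipal = 2.75% → $0.51
Total tax = $0.68 + $8.71 + $0.71 + $0.39 + $0.51 = $11.00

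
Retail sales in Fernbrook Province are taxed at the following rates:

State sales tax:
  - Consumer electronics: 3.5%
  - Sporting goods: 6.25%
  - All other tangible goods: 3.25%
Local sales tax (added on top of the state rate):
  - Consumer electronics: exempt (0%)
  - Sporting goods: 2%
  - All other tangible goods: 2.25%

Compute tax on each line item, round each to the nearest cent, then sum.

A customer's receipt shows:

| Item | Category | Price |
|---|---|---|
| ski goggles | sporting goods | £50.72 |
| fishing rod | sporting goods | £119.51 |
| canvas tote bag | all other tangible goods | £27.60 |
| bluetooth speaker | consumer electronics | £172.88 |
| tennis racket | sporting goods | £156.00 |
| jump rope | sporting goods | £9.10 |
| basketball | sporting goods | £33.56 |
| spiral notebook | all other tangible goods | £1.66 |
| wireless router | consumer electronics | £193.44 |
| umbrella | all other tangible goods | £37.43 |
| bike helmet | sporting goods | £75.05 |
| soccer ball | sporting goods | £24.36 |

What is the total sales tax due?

£55.12

Ski goggles £50.72: sporting goods → 6.25% + 2% local = 8.25% → £4.18
Fishing rod £119.51: sporting goods → 6.25% + 2% local = 8.25% → £9.86
Canvas tote bag £27.60: all other tangible goods → 3.25% + 2.25% local = 5.5% → £1.52
Bluetooth speaker £172.88: consumer electronics → 3.5% + 0% local = 3.5% → £6.05
Tennis racket £156.00: sporting goods → 6.25% + 2% local = 8.25% → £12.87
Jump rope £9.10: sporting goods → 6.25% + 2% local = 8.25% → £0.75
Basketball £33.56: sporting goods → 6.25% + 2% local = 8.25% → £2.77
Spiral notebook £1.66: all other tangible goods → 3.25% + 2.25% local = 5.5% → £0.09
Wireless router £193.44: consumer electronics → 3.5% + 0% local = 3.5% → £6.77
Umbrella £37.43: all other tangible goods → 3.25% + 2.25% local = 5.5% → £2.06
Bike helmet £75.05: sporting goods → 6.25% + 2% local = 8.25% → £6.19
Soccer ball £24.36: sporting goods → 6.25% + 2% local = 8.25% → £2.01
Total tax = £4.18 + £9.86 + £1.52 + £6.05 + £12.87 + £0.75 + £2.77 + £0.09 + £6.77 + £2.06 + £6.19 + £2.01 = £55.12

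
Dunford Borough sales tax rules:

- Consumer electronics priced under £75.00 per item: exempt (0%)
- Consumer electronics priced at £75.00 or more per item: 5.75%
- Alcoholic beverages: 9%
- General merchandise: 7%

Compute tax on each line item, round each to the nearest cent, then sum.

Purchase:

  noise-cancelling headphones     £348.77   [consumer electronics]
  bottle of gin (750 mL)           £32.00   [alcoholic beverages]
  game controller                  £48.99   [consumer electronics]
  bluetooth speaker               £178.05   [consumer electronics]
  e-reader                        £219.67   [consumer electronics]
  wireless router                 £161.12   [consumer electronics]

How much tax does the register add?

Noise-cancelling headphones £348.77: consumer electronics, £75.00 or more → 5.75% → £20.05
Bottle of gin (750 mL) £32.00: alcoholic beverages → 9% → £2.88
Game controller £48.99: consumer electronics, under £75.00 → 0% → £0.00
Bluetooth speaker £178.05: consumer electronics, £75.00 or more → 5.75% → £10.24
E-reader £219.67: consumer electronics, £75.00 or more → 5.75% → £12.63
Wireless router £161.12: consumer electronics, £75.00 or more → 5.75% → £9.26
Total tax = £20.05 + £2.88 + £10.24 + £12.63 + £9.26 = £55.06

£55.06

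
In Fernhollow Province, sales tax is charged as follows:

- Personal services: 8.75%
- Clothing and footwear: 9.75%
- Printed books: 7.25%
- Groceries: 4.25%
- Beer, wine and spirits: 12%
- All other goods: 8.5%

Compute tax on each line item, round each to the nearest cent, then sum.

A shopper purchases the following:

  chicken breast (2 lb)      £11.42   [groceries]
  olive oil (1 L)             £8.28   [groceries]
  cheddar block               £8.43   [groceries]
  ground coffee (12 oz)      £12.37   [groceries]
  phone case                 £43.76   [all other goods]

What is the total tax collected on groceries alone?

£1.73

Chicken breast (2 lb) £11.42: groceries → 4.25% → £0.49
Olive oil (1 L) £8.28: groceries → 4.25% → £0.35
Cheddar block £8.43: groceries → 4.25% → £0.36
Ground coffee (12 oz) £12.37: groceries → 4.25% → £0.53
Tax on groceries = £0.49 + £0.35 + £0.36 + £0.53 = £1.73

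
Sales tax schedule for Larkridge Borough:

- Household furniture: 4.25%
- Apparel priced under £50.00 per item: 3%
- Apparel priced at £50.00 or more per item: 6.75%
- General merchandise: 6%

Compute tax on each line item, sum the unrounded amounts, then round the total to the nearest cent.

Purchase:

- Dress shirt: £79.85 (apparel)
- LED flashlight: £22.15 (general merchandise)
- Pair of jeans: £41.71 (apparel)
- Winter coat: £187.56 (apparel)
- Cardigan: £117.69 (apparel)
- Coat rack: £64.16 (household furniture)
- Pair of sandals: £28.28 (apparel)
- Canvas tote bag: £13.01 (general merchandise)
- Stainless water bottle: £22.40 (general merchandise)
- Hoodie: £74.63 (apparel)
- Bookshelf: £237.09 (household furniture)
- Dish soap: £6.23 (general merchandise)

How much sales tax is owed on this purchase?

£49.76

Dress shirt £79.85: apparel, £50.00 or more → 6.75% → £5.389875
LED flashlight £22.15: general merchandise → 6% → £1.329
Pair of jeans £41.71: apparel, under £50.00 → 3% → £1.2513
Winter coat £187.56: apparel, £50.00 or more → 6.75% → £12.6603
Cardigan £117.69: apparel, £50.00 or more → 6.75% → £7.944075
Coat rack £64.16: household furniture → 4.25% → £2.7268
Pair of sandals £28.28: apparel, under £50.00 → 3% → £0.8484
Canvas tote bag £13.01: general merchandise → 6% → £0.7806
Stainless water bottle £22.40: general merchandise → 6% → £1.344
Hoodie £74.63: apparel, £50.00 or more → 6.75% → £5.037525
Bookshelf £237.09: household furniture → 4.25% → £10.076325
Dish soap £6.23: general merchandise → 6% → £0.3738
Unrounded tax sum = £49.762 → £49.76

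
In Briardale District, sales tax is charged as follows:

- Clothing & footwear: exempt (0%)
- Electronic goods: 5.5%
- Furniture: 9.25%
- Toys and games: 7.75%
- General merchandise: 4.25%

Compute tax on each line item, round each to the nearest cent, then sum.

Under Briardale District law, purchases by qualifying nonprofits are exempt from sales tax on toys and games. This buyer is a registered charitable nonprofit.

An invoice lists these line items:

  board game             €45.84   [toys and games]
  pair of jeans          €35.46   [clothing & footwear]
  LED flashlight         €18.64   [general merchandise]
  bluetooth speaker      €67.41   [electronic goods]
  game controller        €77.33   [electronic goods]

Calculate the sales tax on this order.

€8.75

Board game €45.84: toys and games, buyer-exempt → 0% → €0.00
Pair of jeans €35.46: clothing & footwear → 0% → €0.00
LED flashlight €18.64: general merchandise → 4.25% → €0.79
Bluetooth speaker €67.41: electronic goods → 5.5% → €3.71
Game controller €77.33: electronic goods → 5.5% → €4.25
Total tax = €0.79 + €3.71 + €4.25 = €8.75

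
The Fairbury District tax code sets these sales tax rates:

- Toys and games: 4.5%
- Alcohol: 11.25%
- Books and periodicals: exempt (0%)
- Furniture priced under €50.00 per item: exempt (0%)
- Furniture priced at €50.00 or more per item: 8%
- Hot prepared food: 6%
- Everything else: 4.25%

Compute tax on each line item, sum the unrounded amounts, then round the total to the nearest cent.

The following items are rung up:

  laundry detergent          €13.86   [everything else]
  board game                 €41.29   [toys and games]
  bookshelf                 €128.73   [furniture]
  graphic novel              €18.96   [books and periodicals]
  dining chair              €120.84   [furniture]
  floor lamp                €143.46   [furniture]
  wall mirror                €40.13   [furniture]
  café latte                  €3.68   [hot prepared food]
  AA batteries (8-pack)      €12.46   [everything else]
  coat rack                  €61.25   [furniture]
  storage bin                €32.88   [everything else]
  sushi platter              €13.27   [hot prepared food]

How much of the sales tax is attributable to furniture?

Bookshelf €128.73: furniture, €50.00 or more → 8% → €10.2984
Dining chair €120.84: furniture, €50.00 or more → 8% → €9.6672
Floor lamp €143.46: furniture, €50.00 or more → 8% → €11.4768
Wall mirror €40.13: furniture, under €50.00 → 0% → €0.00
Coat rack €61.25: furniture, €50.00 or more → 8% → €4.90
Tax on furniture: unrounded sum = €36.3424 → €36.34

€36.34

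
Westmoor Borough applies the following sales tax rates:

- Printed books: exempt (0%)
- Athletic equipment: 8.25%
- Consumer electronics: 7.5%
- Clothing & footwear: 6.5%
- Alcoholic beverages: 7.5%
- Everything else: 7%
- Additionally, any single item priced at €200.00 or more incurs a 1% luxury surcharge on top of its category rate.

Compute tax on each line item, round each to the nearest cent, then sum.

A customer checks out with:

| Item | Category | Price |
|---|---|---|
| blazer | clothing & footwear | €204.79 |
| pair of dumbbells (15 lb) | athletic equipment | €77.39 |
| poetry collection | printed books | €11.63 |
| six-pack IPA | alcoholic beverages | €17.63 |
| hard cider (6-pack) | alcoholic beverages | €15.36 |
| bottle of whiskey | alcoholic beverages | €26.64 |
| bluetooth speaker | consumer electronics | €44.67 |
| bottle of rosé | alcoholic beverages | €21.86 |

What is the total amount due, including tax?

Blazer €204.79: clothing & footwear → 6.5% + 1% surcharge = 7.5% → €15.36
Pair of dumbbells (15 lb) €77.39: athletic equipment → 8.25% → €6.38
Poetry collection €11.63: printed books → 0% → €0.00
Six-pack IPA €17.63: alcoholic beverages → 7.5% → €1.32
Hard cider (6-pack) €15.36: alcoholic beverages → 7.5% → €1.15
Bottle of whiskey €26.64: alcoholic beverages → 7.5% → €2.00
Bluetooth speaker €44.67: consumer electronics → 7.5% → €3.35
Bottle of rosé €21.86: alcoholic beverages → 7.5% → €1.64
Subtotal = €419.97; tax = €31.20; total due = €451.17

€451.17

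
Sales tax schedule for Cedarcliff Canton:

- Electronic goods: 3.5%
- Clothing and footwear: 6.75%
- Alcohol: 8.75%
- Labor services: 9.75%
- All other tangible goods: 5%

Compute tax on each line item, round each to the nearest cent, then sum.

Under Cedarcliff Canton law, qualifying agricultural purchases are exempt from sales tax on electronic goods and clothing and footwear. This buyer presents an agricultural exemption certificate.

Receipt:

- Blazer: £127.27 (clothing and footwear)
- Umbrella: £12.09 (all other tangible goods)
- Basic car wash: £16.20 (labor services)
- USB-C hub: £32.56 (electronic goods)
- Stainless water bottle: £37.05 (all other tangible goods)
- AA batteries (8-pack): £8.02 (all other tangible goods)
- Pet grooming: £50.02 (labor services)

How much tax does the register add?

£9.31

Blazer £127.27: clothing and footwear, buyer-exempt → 0% → £0.00
Umbrella £12.09: all other tangible goods → 5% → £0.60
Basic car wash £16.20: labor services → 9.75% → £1.58
USB-C hub £32.56: electronic goods, buyer-exempt → 0% → £0.00
Stainless water bottle £37.05: all other tangible goods → 5% → £1.85
AA batteries (8-pack) £8.02: all other tangible goods → 5% → £0.40
Pet grooming £50.02: labor services → 9.75% → £4.88
Total tax = £0.60 + £1.58 + £1.85 + £0.40 + £4.88 = £9.31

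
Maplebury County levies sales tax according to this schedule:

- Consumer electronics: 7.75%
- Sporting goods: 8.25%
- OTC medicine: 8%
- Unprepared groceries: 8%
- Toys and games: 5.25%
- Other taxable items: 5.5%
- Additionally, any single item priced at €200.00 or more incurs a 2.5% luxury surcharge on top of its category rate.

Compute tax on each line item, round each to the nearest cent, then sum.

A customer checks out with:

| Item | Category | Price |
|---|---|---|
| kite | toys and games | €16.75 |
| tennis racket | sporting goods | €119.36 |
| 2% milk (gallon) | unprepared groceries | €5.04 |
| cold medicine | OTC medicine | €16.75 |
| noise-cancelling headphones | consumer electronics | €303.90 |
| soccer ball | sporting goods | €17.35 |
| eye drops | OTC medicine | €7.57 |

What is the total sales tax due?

Kite €16.75: toys and games → 5.25% → €0.88
Tennis racket €119.36: sporting goods → 8.25% → €9.85
2% milk (gallon) €5.04: unprepared groceries → 8% → €0.40
Cold medicine €16.75: OTC medicine → 8% → €1.34
Noise-cancelling headphones €303.90: consumer electronics → 7.75% + 2.5% surcharge = 10.25% → €31.15
Soccer ball €17.35: sporting goods → 8.25% → €1.43
Eye drops €7.57: OTC medicine → 8% → €0.61
Total tax = €0.88 + €9.85 + €0.40 + €1.34 + €31.15 + €1.43 + €0.61 = €45.66

€45.66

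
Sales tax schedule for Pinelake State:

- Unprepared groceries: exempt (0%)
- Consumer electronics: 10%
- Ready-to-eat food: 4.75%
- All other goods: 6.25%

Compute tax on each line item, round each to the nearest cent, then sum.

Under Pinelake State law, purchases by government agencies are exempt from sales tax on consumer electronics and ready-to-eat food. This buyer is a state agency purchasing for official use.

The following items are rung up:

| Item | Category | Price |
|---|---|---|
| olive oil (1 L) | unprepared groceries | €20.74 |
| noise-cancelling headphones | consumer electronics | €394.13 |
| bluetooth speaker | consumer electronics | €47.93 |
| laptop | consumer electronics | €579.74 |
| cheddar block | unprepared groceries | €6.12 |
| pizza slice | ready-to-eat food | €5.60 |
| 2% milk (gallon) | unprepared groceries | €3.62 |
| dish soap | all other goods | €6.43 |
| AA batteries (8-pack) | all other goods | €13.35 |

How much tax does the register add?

€1.23

Olive oil (1 L) €20.74: unprepared groceries → 0% → €0.00
Noise-cancelling headphones €394.13: consumer electronics, buyer-exempt → 0% → €0.00
Bluetooth speaker €47.93: consumer electronics, buyer-exempt → 0% → €0.00
Laptop €579.74: consumer electronics, buyer-exempt → 0% → €0.00
Cheddar block €6.12: unprepared groceries → 0% → €0.00
Pizza slice €5.60: ready-to-eat food, buyer-exempt → 0% → €0.00
2% milk (gallon) €3.62: unprepared groceries → 0% → €0.00
Dish soap €6.43: all other goods → 6.25% → €0.40
AA batteries (8-pack) €13.35: all other goods → 6.25% → €0.83
Total tax = €0.40 + €0.83 = €1.23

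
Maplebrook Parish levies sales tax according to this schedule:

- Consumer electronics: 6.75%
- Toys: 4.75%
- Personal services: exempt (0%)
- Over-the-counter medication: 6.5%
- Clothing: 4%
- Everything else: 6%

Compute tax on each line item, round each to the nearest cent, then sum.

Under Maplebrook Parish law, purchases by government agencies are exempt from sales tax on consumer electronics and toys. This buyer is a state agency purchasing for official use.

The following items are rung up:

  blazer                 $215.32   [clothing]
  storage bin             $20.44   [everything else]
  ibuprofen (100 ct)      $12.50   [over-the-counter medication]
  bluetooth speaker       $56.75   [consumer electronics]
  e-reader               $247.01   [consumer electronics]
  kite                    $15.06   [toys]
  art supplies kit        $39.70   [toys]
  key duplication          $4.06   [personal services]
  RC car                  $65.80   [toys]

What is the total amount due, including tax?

$687.29

Blazer $215.32: clothing → 4% → $8.61
Storage bin $20.44: everything else → 6% → $1.23
Ibuprofen (100 ct) $12.50: over-the-counter medication → 6.5% → $0.81
Bluetooth speaker $56.75: consumer electronics, buyer-exempt → 0% → $0.00
E-reader $247.01: consumer electronics, buyer-exempt → 0% → $0.00
Kite $15.06: toys, buyer-exempt → 0% → $0.00
Art supplies kit $39.70: toys, buyer-exempt → 0% → $0.00
Key duplication $4.06: personal services → 0% → $0.00
RC car $65.80: toys, buyer-exempt → 0% → $0.00
Subtotal = $676.64; tax = $10.65; total due = $687.29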